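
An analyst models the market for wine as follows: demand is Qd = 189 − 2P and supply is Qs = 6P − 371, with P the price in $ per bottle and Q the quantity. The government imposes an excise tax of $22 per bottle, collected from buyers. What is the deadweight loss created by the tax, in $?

Deadweight loss = $363.

Before the tax: set 189 − 2P = 6P − 371 → P* = $70, Q* = 49.
With the tax collected from buyers, demand (in seller-price terms) shifts: Qd = 189 − 2(P + 22).
Solving gives Q = 16 with buyers paying $86.5 and sellers receiving $64.5 (the $22 wedge).
Quantity falls by |ΔQ| = |49 − 16| = 33.
DWL = ½ · t · |ΔQ| = ½ · 22 · 33 = $363.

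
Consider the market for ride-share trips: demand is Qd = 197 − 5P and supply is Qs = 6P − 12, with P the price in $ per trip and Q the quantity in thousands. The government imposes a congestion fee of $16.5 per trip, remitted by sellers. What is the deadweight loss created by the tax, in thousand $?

Without the tax, 197 − 5P = 6P − 12 gives 11P = 209, so P* = $19 and Q* = 102.
With the tax collected from sellers, supply shifts: Qs = 6(P − 16.5) − 12.
New equilibrium: buyers pay $28, sellers receive $11.5, Q = 57. (Wedge: Pb − Ps = 16.5.)
Quantity falls by |ΔQ| = |102 − 57| = 45.
DWL = ½ · t · |ΔQ| = ½ · 16.5 · 45 = $371.25.

Deadweight loss = $371.25 thousand.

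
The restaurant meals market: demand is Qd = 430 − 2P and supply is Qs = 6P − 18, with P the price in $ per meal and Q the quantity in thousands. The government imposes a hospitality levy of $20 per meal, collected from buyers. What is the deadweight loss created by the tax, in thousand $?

Before the tax: set 430 − 2P = 6P − 18 → P* = $56, Q* = 318.
With the tax collected from buyers, demand (in seller-price terms) shifts: Qd = 430 − 2(P + 20).
Solving gives Q = 288 with buyers paying $71 and sellers receiving $51 (the $20 wedge).
Quantity falls by |ΔQ| = |318 − 288| = 30.
DWL = ½ · t · |ΔQ| = ½ · 20 · 30 = $300.

Deadweight loss = $300 thousand.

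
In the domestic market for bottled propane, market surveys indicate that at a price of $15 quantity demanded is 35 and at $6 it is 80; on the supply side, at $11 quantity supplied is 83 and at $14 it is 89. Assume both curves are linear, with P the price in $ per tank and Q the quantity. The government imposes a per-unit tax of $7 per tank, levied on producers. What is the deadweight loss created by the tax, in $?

Deadweight loss = $35.

Demand slope: (80 − 35)/(6 − 15) = -5, so Qd = 110 − 5P.
Supply slope: (89 − 83)/(14 − 11) = 2, so Qs = 2P + 61.
Without the tax, 110 − 5P = 2P + 61 gives 7P = 49, so P* = $7 and Q* = 75.
With the tax collected from producers, supply shifts: Qs = 2(P − 7) + 61.
New equilibrium: buyers pay $9, producers receive $2, Q = 65. (Wedge: Pb − Ps = 7.)
Quantity falls by |ΔQ| = |75 − 65| = 10.
DWL = ½ · t · |ΔQ| = ½ · 7 · 10 = $35.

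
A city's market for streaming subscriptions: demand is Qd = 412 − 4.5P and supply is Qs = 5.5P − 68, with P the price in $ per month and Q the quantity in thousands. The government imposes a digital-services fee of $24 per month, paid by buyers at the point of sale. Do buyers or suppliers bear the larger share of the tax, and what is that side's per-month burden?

Buyers bear the larger share: $13.2 per month.

Before the tax: set 412 − 4.5P = 5.5P − 68 → P* = $48, Q* = 196.
With the tax collected from buyers, demand (in seller-price terms) shifts: Qd = 412 − 4.5(P + 24).
New equilibrium: buyers pay $61.2, suppliers receive $37.2, Q = 136.6. (Wedge: Pb − Ps = 24.)
Per-month burden: buyers $13.2, suppliers $10.8.
Buyers take the larger share because demand is less price-elastic here (demand slope 4.5 vs supply slope 5.5).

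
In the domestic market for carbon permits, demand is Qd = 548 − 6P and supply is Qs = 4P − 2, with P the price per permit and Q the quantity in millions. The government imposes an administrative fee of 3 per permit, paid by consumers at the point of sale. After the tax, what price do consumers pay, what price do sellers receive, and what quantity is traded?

Before the tax: set 548 − 6P = 4P − 2 → P* = 55, Q* = 218.
With the tax collected from consumers, demand (in seller-price terms) shifts: Qd = 548 − 6(P + 3).
Solving gives Q = 210.8 with consumers paying 56.2 and sellers receiving 53.2 (the 3 wedge).
The less price-elastic side of the market bears the larger share of a per-unit tax.

Consumers pay 56.2; sellers receive 53.2; quantity = 210.8.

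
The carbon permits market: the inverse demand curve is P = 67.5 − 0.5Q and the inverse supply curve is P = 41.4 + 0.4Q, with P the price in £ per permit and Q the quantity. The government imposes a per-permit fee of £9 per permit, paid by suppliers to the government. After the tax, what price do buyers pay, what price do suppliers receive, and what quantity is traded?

Rewrite in direct form: Qd = 135 − 2P and Qs = 2.5P − 103.5.
Before the tax: set 135 − 2P = 2.5P − 103.5 → P* = £53, Q* = 29.
With the tax collected from suppliers, supply shifts: Qs = 2.5(P − 9) − 103.5.
New equilibrium: buyers pay £58, suppliers receive £49, Q = 19. (Wedge: Pb − Ps = 9.)
The less price-elastic side of the market bears the larger share of a per-unit tax.

Buyers pay £58; suppliers receive £49; quantity = 19.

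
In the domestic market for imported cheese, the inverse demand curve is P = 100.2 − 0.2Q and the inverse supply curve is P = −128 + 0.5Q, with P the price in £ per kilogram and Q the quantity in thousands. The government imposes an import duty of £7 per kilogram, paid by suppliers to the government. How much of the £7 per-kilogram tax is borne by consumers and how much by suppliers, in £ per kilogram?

Consumers bear £2 per kilogram; suppliers bear £5 per kilogram.

Inverting to Q(P) form: Qd = 501 − 5P; Qs = 2P + 256.
Without the tax, 501 − 5P = 2P + 256 gives 7P = 245, so P* = £35 and Q* = 326.
With the tax collected from suppliers, supply shifts: Qs = 2(P − 7) + 256.
New equilibrium: consumers pay £37, suppliers receive £30, Q = 316. (Wedge: Pb − Ps = 7.)
Burden on consumers: £2; on suppliers: £5. (They sum to £7.)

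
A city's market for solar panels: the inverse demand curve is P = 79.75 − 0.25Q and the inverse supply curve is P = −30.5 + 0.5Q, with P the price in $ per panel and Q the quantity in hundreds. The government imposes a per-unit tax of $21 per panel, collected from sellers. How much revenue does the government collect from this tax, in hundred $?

Inverting to Q(P) form: Qd = 319 − 4P; Qs = 2P + 61.
Without the tax, 319 − 4P = 2P + 61 gives 6P = 258, so P* = $43 and Q* = 147.
With the tax collected from sellers, supply shifts: Qs = 2(P − 21) + 61.
New equilibrium: consumers pay $50, sellers receive $29, Q = 119. (Wedge: Pb − Ps = 21.)
Revenue = t · Q = 21 · 119 = $2499.

Tax revenue = $2499 hundred.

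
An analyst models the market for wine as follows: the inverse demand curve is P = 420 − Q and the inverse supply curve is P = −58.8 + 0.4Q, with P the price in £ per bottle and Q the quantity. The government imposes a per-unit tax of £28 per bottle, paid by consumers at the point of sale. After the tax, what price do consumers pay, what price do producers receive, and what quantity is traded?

Inverting to Q(P) form: Qd = 420 − P; Qs = 2.5P + 147.
Without the tax, 420 − P = 2.5P + 147 gives 3.5P = 273, so P* = £78 and Q* = 342.
With the tax collected from consumers, demand (in seller-price terms) shifts: Qd = 420 − (P + 28).
New equilibrium: consumers pay £98, producers receive £70, Q = 322. (Wedge: Pb − Ps = 28.)

Consumers pay £98; producers receive £70; quantity = 322.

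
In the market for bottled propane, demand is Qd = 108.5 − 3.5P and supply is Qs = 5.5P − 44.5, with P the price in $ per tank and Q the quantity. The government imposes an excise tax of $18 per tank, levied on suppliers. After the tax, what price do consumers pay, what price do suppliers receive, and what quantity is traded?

Without the tax, 108.5 − 3.5P = 5.5P − 44.5 gives 9P = 153, so P* = $17 and Q* = 49.
With the tax collected from suppliers, supply shifts: Qs = 5.5(P − 18) − 44.5.
New equilibrium: consumers pay $28, suppliers receive $10, Q = 10.5. (Wedge: Pb − Ps = 18.)

Consumers pay $28; suppliers receive $10; quantity = 10.5.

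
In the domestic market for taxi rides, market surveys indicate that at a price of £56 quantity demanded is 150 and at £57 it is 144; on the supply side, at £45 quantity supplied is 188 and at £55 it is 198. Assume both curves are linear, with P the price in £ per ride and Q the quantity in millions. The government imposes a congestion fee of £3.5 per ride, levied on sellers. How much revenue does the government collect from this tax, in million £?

Demand slope: (144 − 150)/(57 − 56) = -6, so Qd = 486 − 6P.
Supply slope: (198 − 188)/(55 − 45) = 1, so Qs = P + 143.
Before the tax: set 486 − 6P = P + 143 → P* = £49, Q* = 192.
With the tax collected from sellers, supply shifts: Qs = (P − 3.5) + 143.
Solving gives Q = 189 with consumers paying £49.5 and sellers receiving £46 (the £3.5 wedge).
Revenue = t · Q = 3.5 · 189 = £661.5.

Tax revenue = £661.5 million.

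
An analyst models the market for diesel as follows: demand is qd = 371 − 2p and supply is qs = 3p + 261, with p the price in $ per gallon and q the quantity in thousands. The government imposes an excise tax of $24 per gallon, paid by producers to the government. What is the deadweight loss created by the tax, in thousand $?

Before the tax: set 371 − 2p = 3p + 261 → p* = $22, q* = 327.
With the tax collected from producers, supply shifts: qs = 3(p − 24) + 261.
Solving gives q = 298.2 with buyers paying $36.4 and producers receiving $12.4 (the $24 wedge).
Quantity falls by |ΔQ| = |327 − 298.2| = 28.8.
DWL = ½ · t · |ΔQ| = ½ · 24 · 28.8 = $345.6.

Deadweight loss = $345.6 thousand.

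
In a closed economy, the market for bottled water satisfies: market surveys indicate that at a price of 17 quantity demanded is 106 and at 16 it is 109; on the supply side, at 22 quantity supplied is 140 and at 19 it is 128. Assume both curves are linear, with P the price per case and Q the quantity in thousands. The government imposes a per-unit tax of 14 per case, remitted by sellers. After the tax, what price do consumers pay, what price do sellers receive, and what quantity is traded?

Demand slope: (109 − 106)/(16 − 17) = -3, so Qd = 157 − 3P.
Supply slope: (128 − 140)/(19 − 22) = 4, so Qs = 4P + 52.
Before the tax: set 157 − 3P = 4P + 52 → P* = 15, Q* = 112.
With the tax collected from sellers, supply shifts: Qs = 4(P − 14) + 52.
New equilibrium: consumers pay 23, sellers receive 9, Q = 88. (Wedge: Pb − Ps = 14.)

Consumers pay 23; sellers receive 9; quantity = 88.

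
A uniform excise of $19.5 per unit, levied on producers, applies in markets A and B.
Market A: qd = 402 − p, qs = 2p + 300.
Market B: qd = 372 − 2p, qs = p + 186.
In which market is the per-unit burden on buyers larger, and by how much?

Market A: pre-tax p* = $34, q* = 368; post-tax q = 355; per-unit burden on buyers = $13.
Market B: pre-tax p* = $62, q* = 248; post-tax q = 235; per-unit burden on buyers = $6.5.
Difference: $13 vs $6.5 → market A is larger by $6.5.

Market A, by $6.5.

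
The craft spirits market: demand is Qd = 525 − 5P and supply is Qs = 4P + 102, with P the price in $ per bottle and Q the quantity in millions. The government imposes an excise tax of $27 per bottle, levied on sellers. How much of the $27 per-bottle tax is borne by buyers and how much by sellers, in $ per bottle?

Buyers bear $12 per bottle; sellers bear $15 per bottle.

Before the tax: set 525 − 5P = 4P + 102 → P* = $47, Q* = 290.
With the tax collected from sellers, supply shifts: Qs = 4(P − 27) + 102.
Solving gives Q = 230 with buyers paying $59 and sellers receiving $32 (the $27 wedge).
Burden on buyers: $12; on sellers: $15. (They sum to $27.)
The less price-elastic side of the market bears the larger share of a per-unit tax.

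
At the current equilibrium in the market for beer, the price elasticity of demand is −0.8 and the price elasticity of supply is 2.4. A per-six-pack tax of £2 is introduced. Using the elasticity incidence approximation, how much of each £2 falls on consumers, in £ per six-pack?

Consumers bear ≈ £1.5 per six-pack.

Incidence ratio: consumers' share ≈ εs / (εs + |εd|) = 2.4 / (2.4 + 0.8) = 0.75.
So consumers bear ≈ 0.75 × £2 = £1.5; sellers bear £0.5.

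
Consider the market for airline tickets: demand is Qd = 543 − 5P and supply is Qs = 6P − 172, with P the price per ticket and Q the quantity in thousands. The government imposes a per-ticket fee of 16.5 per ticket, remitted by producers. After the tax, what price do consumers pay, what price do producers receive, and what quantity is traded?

Consumers pay 74; producers receive 57.5; quantity = 173.

Without the tax, 543 − 5P = 6P − 172 gives 11P = 715, so P* = 65 and Q* = 218.
With the tax collected from producers, supply shifts: Qs = 6(P − 16.5) − 172.
New equilibrium: consumers pay 74, producers receive 57.5, Q = 173. (Wedge: Pb − Ps = 16.5.)
The less price-elastic side of the market bears the larger share of a per-unit tax.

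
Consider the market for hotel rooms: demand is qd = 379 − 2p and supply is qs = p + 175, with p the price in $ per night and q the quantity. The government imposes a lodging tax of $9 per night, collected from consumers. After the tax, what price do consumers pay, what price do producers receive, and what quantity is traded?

Consumers pay $71; producers receive $62; quantity = 237.

Without the tax, 379 − 2p = p + 175 gives 3p = 204, so p* = $68 and q* = 243.
With the tax collected from consumers, demand (in seller-price terms) shifts: qd = 379 − 2(p + 9).
Solving gives q = 237 with consumers paying $71 and producers receiving $62 (the $9 wedge).
The less price-elastic side of the market bears the larger share of a per-unit tax.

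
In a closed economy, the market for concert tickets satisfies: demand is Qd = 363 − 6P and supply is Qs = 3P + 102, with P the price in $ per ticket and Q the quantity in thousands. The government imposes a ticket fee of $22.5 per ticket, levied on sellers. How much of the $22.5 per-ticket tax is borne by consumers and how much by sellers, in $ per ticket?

Consumers bear $7.5 per ticket; sellers bear $15 per ticket.

Before the tax: set 363 − 6P = 3P + 102 → P* = $29, Q* = 189.
With the tax collected from sellers, supply shifts: Qs = 3(P − 22.5) + 102.
New equilibrium: consumers pay $36.5, sellers receive $14, Q = 144. (Wedge: Pb − Ps = 22.5.)
Burden on consumers: $7.5; on sellers: $15. (They sum to $22.5.)
The less price-elastic side of the market bears the larger share of a per-unit tax.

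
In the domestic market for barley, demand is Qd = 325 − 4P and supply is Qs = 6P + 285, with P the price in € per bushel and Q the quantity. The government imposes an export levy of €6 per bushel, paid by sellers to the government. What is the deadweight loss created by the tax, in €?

Deadweight loss = €43.2.

Before the tax: set 325 − 4P = 6P + 285 → P* = €4, Q* = 309.
With the tax collected from sellers, supply shifts: Qs = 6(P − 6) + 285.
New equilibrium: buyers pay €7.6, sellers receive €1.6, Q = 294.6. (Wedge: Pb − Ps = 6.)
Quantity falls by |ΔQ| = |309 − 294.6| = 14.4.
DWL = ½ · t · |ΔQ| = ½ · 6 · 14.4 = €43.2.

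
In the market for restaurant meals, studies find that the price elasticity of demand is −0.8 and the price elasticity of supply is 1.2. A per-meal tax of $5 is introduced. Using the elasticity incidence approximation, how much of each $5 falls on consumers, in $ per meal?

Consumers bear ≈ $3 per meal.

Incidence ratio: consumers' share ≈ εs / (εs + |εd|) = 1.2 / (1.2 + 0.8) = 0.6.
So consumers bear ≈ 0.6 × $5 = $3; producers bear $2.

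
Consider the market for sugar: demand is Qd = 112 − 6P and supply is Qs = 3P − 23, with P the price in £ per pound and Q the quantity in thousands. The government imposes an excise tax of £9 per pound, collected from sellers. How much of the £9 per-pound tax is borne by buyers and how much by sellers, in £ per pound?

Without the tax, 112 − 6P = 3P − 23 gives 9P = 135, so P* = £15 and Q* = 22.
With the tax collected from sellers, supply shifts: Qs = 3(P − 9) − 23.
New equilibrium: buyers pay £18, sellers receive £9, Q = 4. (Wedge: Pb − Ps = 9.)
Burden on buyers: £3; on sellers: £6. (They sum to £9.)

Buyers bear £3 per pound; sellers bear £6 per pound.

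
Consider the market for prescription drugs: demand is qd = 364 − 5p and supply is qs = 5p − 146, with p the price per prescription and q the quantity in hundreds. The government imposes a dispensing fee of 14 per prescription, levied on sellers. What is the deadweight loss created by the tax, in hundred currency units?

Deadweight loss = 245 hundred.

Before the tax: set 364 − 5p = 5p − 146 → p* = 51, q* = 109.
With the tax collected from sellers, supply shifts: qs = 5(p − 14) − 146.
Solving gives q = 74 with buyers paying 58 and sellers receiving 44 (the 14 wedge).
Quantity falls by |ΔQ| = |109 − 74| = 35.
DWL = ½ · t · |ΔQ| = ½ · 14 · 35 = 245.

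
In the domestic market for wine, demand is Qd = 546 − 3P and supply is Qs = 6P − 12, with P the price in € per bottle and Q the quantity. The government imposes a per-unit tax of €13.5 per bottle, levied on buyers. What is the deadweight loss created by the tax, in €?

Before the tax: set 546 − 3P = 6P − 12 → P* = €62, Q* = 360.
With the tax collected from buyers, demand (in seller-price terms) shifts: Qd = 546 − 3(P + 13.5).
Solving gives Q = 333 with buyers paying €71 and suppliers receiving €57.5 (the €13.5 wedge).
Quantity falls by |ΔQ| = |360 − 333| = 27.
DWL = ½ · t · |ΔQ| = ½ · 13.5 · 27 = €182.25.

Deadweight loss = €182.25.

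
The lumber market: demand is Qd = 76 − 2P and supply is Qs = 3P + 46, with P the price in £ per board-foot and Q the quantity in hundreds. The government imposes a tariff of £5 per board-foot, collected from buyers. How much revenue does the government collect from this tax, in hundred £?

Without the tax, 76 − 2P = 3P + 46 gives 5P = 30, so P* = £6 and Q* = 64.
With the tax collected from buyers, demand (in seller-price terms) shifts: Qd = 76 − 2(P + 5).
New equilibrium: buyers pay £9, suppliers receive £4, Q = 58. (Wedge: Pb − Ps = 5.)
Revenue = t · Q = 5 · 58 = £290.

Tax revenue = £290 hundred.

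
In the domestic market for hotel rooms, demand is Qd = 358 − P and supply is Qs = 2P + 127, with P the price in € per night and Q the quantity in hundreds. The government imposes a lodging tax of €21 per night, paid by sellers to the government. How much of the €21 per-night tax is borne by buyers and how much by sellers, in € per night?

Buyers bear €14 per night; sellers bear €7 per night.

Without the tax, 358 − P = 2P + 127 gives 3P = 231, so P* = €77 and Q* = 281.
With the tax collected from sellers, supply shifts: Qs = 2(P − 21) + 127.
New equilibrium: buyers pay €91, sellers receive €70, Q = 267. (Wedge: Pb − Ps = 21.)
Burden on buyers: €14; on sellers: €7. (They sum to €21.)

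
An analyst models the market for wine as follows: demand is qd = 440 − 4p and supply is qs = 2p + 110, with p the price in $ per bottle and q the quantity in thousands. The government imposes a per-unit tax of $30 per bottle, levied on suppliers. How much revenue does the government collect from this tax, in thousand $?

Without the tax, 440 − 4p = 2p + 110 gives 6p = 330, so p* = $55 and q* = 220.
With the tax collected from suppliers, supply shifts: qs = 2(p − 30) + 110.
Solving gives q = 180 with buyers paying $65 and suppliers receiving $35 (the $30 wedge).
Revenue = t · Q = 30 · 180 = $5400.

Tax revenue = $5400 thousand.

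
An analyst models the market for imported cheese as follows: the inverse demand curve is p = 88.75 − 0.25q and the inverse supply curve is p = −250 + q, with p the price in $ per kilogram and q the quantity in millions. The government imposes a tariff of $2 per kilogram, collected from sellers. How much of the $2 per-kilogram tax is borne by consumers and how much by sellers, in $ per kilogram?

Consumers bear $0.4 per kilogram; sellers bear $1.6 per kilogram.

Inverting to q(p) form: qd = 355 − 4p; qs = p + 250.
Before the tax: set 355 − 4p = p + 250 → p* = $21, q* = 271.
With the tax collected from sellers, supply shifts: qs = (p − 2) + 250.
New equilibrium: consumers pay $21.4, sellers receive $19.4, q = 269.4. (Wedge: pb − ps = 2.)
Burden on consumers: $0.4; on sellers: $1.6. (They sum to $2.)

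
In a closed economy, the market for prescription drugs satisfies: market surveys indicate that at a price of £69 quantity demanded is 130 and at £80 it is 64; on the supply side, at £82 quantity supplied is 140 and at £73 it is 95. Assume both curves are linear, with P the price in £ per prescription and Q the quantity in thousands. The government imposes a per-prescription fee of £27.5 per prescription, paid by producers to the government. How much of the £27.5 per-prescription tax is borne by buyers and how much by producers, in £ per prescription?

Demand slope: (64 − 130)/(80 − 69) = -6, so Qd = 544 − 6P.
Supply slope: (95 − 140)/(73 − 82) = 5, so Qs = 5P − 270.
Without the tax, 544 − 6P = 5P − 270 gives 11P = 814, so P* = £74 and Q* = 100.
With the tax collected from producers, supply shifts: Qs = 5(P − 27.5) − 270.
Solving gives Q = 25 with buyers paying £86.5 and producers receiving £59 (the £27.5 wedge).
Burden on buyers: £12.5; on producers: £15. (They sum to £27.5.)
The less price-elastic side of the market bears the larger share of a per-unit tax.

Buyers bear £12.5 per prescription; producers bear £15 per prescription.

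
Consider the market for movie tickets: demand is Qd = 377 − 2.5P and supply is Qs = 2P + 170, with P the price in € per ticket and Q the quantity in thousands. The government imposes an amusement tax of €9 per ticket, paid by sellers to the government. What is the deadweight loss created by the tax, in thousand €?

Deadweight loss = €45 thousand.

Without the tax, 377 − 2.5P = 2P + 170 gives 4.5P = 207, so P* = €46 and Q* = 262.
With the tax collected from sellers, supply shifts: Qs = 2(P − 9) + 170.
New equilibrium: consumers pay €50, sellers receive €41, Q = 252. (Wedge: Pb − Ps = 9.)
Quantity falls by |ΔQ| = |262 − 252| = 10.
DWL = ½ · t · |ΔQ| = ½ · 9 · 10 = €45.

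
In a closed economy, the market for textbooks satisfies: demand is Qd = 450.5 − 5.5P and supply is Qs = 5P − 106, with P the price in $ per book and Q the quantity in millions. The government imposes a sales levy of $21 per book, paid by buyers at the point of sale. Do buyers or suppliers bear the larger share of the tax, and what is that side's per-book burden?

Before the tax: set 450.5 − 5.5P = 5P − 106 → P* = $53, Q* = 159.
With the tax collected from buyers, demand (in seller-price terms) shifts: Qd = 450.5 − 5.5(P + 21).
Solving gives Q = 104 with buyers paying $63 and suppliers receiving $42 (the $21 wedge).
Per-book burden: buyers $10, suppliers $11.
Suppliers take the larger share because supply is less price-elastic here (demand slope 5.5 vs supply slope 5).
The less price-elastic side of the market bears the larger share of a per-unit tax.

Suppliers bear the larger share: $11 per book.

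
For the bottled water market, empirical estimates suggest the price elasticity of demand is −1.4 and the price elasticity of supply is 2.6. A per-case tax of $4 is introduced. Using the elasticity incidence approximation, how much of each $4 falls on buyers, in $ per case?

Incidence ratio: buyers' share ≈ εs / (εs + |εd|) = 2.6 / (2.6 + 1.4) = 0.65.
So buyers bear ≈ 0.65 × $4 = $2.6; producers bear $1.4.

Buyers bear ≈ $2.6 per case.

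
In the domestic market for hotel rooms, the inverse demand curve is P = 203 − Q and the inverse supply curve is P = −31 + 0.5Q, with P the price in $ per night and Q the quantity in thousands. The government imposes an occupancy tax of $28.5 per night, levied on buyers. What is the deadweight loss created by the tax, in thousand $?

Deadweight loss = $270.75 thousand.

Inverting to Q(P) form: Qd = 203 − P; Qs = 2P + 62.
Before the tax: set 203 − P = 2P + 62 → P* = $47, Q* = 156.
With the tax collected from buyers, demand (in seller-price terms) shifts: Qd = 203 − (P + 28.5).
New equilibrium: buyers pay $66, suppliers receive $37.5, Q = 137. (Wedge: Pb − Ps = 28.5.)
Quantity falls by |ΔQ| = |156 − 137| = 19.
DWL = ½ · t · |ΔQ| = ½ · 28.5 · 19 = $270.75.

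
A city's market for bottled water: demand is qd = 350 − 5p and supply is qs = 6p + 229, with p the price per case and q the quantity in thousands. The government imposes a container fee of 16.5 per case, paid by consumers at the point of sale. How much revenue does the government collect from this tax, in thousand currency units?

Without the tax, 350 − 5p = 6p + 229 gives 11p = 121, so p* = 11 and q* = 295.
With the tax collected from consumers, demand (in seller-price terms) shifts: qd = 350 − 5(p + 16.5).
Solving gives q = 250 with consumers paying 20 and suppliers receiving 3.5 (the 16.5 wedge).
Revenue = t · Q = 16.5 · 250 = 4125.

Tax revenue = 4125 thousand.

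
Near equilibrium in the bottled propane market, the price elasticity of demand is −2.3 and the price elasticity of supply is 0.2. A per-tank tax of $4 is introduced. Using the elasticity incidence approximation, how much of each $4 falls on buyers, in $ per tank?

Buyers bear ≈ $0.32 per tank.

Incidence ratio: buyers' share ≈ εs / (εs + |εd|) = 0.2 / (0.2 + 2.3) = 0.08.
So buyers bear ≈ 0.08 × $4 = $0.32; sellers bear $3.68.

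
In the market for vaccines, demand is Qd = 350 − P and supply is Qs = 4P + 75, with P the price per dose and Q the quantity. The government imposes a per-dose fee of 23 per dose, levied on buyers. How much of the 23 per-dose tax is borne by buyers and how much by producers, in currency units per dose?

Buyers bear 18.4 per dose; producers bear 4.6 per dose.

Without the tax, 350 − P = 4P + 75 gives 5P = 275, so P* = 55 and Q* = 295.
With the tax collected from buyers, demand (in seller-price terms) shifts: Qd = 350 − (P + 23).
New equilibrium: buyers pay 73.4, producers receive 50.4, Q = 276.6. (Wedge: Pb − Ps = 23.)
Burden on buyers: 18.4; on producers: 4.6. (They sum to 23.)
The less price-elastic side of the market bears the larger share of a per-unit tax.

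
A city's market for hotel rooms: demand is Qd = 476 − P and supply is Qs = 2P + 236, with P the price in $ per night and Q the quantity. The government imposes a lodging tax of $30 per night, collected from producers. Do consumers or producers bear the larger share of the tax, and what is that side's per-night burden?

Consumers bear the larger share: $20 per night.

Without the tax, 476 − P = 2P + 236 gives 3P = 240, so P* = $80 and Q* = 396.
With the tax collected from producers, supply shifts: Qs = 2(P − 30) + 236.
New equilibrium: consumers pay $100, producers receive $70, Q = 376. (Wedge: Pb − Ps = 30.)
Per-night burden: consumers $20, producers $10.
Consumers take the larger share because demand is less price-elastic here (demand slope 1 vs supply slope 2).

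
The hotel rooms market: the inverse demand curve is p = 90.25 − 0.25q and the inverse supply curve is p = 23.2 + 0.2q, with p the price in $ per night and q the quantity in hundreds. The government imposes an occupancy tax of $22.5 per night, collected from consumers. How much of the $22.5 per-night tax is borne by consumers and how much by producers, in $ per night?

Inverting to q(p) form: qd = 361 − 4p; qs = 5p − 116.
Without the tax, 361 − 4p = 5p − 116 gives 9p = 477, so p* = $53 and q* = 149.
With the tax collected from consumers, demand (in seller-price terms) shifts: qd = 361 − 4(p + 22.5).
Solving gives q = 99 with consumers paying $65.5 and producers receiving $43 (the $22.5 wedge).
Burden on consumers: $12.5; on producers: $10. (They sum to $22.5.)
The less price-elastic side of the market bears the larger share of a per-unit tax.

Consumers bear $12.5 per night; producers bear $10 per night.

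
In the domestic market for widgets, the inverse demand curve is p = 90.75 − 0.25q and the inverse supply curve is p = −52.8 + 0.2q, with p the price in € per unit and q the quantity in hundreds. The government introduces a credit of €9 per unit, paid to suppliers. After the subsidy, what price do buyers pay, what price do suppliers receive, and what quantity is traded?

Buyers pay €6; suppliers receive €15; quantity = 339.

Rewrite in direct form: qd = 363 − 4p and qs = 5p + 264.
Without the subsidy, 363 − 4p = 5p + 264 gives 9p = 99, so p* = €11 and q* = 319.
With a per-unit subsidy paid to suppliers, each receives p + 9 per unit sold, so supply becomes qs = 5(p + 9) + 264.
New equilibrium: buyers pay €6, suppliers receive €15, q = 339. (Wedge: pb − ps = −9.)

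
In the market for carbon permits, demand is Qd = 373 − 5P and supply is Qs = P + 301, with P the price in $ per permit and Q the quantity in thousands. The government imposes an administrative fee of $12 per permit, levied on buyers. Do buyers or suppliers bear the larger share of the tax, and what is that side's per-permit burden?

Suppliers bear the larger share: $10 per permit.

Before the tax: set 373 − 5P = P + 301 → P* = $12, Q* = 313.
With the tax collected from buyers, demand (in seller-price terms) shifts: Qd = 373 − 5(P + 12).
New equilibrium: buyers pay $14, suppliers receive $2, Q = 303. (Wedge: Pb − Ps = 12.)
Per-permit burden: buyers $2, suppliers $10.
Suppliers take the larger share because supply is less price-elastic here (demand slope 5 vs supply slope 1).
The less price-elastic side of the market bears the larger share of a per-unit tax.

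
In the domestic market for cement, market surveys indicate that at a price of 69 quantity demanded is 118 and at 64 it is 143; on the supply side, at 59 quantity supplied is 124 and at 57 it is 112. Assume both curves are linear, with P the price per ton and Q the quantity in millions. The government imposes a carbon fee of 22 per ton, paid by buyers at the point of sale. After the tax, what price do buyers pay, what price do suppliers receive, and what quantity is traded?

Buyers pay 75; suppliers receive 53; quantity = 88.

Demand slope: (143 − 118)/(64 − 69) = -5, so Qd = 463 − 5P.
Supply slope: (112 − 124)/(57 − 59) = 6, so Qs = 6P − 230.
Without the tax, 463 − 5P = 6P − 230 gives 11P = 693, so P* = 63 and Q* = 148.
With the tax collected from buyers, demand (in seller-price terms) shifts: Qd = 463 − 5(P + 22).
New equilibrium: buyers pay 75, suppliers receive 53, Q = 88. (Wedge: Pb − Ps = 22.)
The less price-elastic side of the market bears the larger share of a per-unit tax.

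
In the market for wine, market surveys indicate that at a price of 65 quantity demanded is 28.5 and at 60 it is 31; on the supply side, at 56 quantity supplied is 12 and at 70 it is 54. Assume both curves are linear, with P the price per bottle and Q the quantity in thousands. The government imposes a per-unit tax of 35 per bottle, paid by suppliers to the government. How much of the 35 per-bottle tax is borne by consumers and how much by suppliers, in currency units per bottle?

Demand slope: (31 − 28.5)/(60 − 65) = -0.5, so Qd = 61 − 0.5P.
Supply slope: (54 − 12)/(70 − 56) = 3, so Qs = 3P − 156.
Before the tax: set 61 − 0.5P = 3P − 156 → P* = 62, Q* = 30.
With the tax collected from suppliers, supply shifts: Qs = 3(P − 35) − 156.
New equilibrium: consumers pay 92, suppliers receive 57, Q = 15. (Wedge: Pb − Ps = 35.)
Burden on consumers: 30; on suppliers: 5. (They sum to 35.)
The less price-elastic side of the market bears the larger share of a per-unit tax.

Consumers bear 30 per bottle; suppliers bear 5 per bottle.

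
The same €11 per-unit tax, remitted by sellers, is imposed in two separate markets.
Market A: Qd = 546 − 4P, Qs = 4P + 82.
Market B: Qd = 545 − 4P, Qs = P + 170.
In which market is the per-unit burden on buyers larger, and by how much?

Market A: pre-tax P* = €58, Q* = 314; post-tax Q = 292; per-unit burden on buyers = €5.5.
Market B: pre-tax P* = €75, Q* = 245; post-tax Q = 236.2; per-unit burden on buyers = €2.2.
Difference: €5.5 vs €2.2 → market A is larger by €3.3.

Market A, by €3.3.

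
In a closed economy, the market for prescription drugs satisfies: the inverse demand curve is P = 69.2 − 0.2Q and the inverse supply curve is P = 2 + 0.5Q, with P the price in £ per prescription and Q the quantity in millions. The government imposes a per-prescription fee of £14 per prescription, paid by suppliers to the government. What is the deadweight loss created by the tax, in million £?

Deadweight loss = £140 million.

Rewrite in direct form: Qd = 346 − 5P and Qs = 2P − 4.
Before the tax: set 346 − 5P = 2P − 4 → P* = £50, Q* = 96.
With the tax collected from suppliers, supply shifts: Qs = 2(P − 14) − 4.
Solving gives Q = 76 with buyers paying £54 and suppliers receiving £40 (the £14 wedge).
Quantity falls by |ΔQ| = |96 − 76| = 20.
DWL = ½ · t · |ΔQ| = ½ · 14 · 20 = £140.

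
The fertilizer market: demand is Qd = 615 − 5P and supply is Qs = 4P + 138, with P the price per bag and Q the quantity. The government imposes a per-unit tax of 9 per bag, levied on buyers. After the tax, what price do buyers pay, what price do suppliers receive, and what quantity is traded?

Before the tax: set 615 − 5P = 4P + 138 → P* = 53, Q* = 350.
With the tax collected from buyers, demand (in seller-price terms) shifts: Qd = 615 − 5(P + 9).
New equilibrium: buyers pay 57, suppliers receive 48, Q = 330. (Wedge: Pb − Ps = 9.)
The less price-elastic side of the market bears the larger share of a per-unit tax.

Buyers pay 57; suppliers receive 48; quantity = 330.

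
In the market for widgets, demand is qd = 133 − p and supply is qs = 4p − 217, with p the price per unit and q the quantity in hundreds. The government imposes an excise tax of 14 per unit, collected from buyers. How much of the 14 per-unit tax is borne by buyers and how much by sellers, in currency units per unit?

Before the tax: set 133 − p = 4p − 217 → p* = 70, q* = 63.
With the tax collected from buyers, demand (in seller-price terms) shifts: qd = 133 − (p + 14).
Solving gives q = 51.8 with buyers paying 81.2 and sellers receiving 67.2 (the 14 wedge).
Burden on buyers: 11.2; on sellers: 2.8. (They sum to 14.)
The less price-elastic side of the market bears the larger share of a per-unit tax.

Buyers bear 11.2 per unit; sellers bear 2.8 per unit.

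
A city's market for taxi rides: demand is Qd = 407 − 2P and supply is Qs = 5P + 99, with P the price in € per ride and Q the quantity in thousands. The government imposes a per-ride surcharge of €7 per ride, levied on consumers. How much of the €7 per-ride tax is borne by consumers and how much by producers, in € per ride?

Before the tax: set 407 − 2P = 5P + 99 → P* = €44, Q* = 319.
With the tax collected from consumers, demand (in seller-price terms) shifts: Qd = 407 − 2(P + 7).
New equilibrium: consumers pay €49, producers receive €42, Q = 309. (Wedge: Pb − Ps = 7.)
Burden on consumers: €5; on producers: €2. (They sum to €7.)

Consumers bear €5 per ride; producers bear €2 per ride.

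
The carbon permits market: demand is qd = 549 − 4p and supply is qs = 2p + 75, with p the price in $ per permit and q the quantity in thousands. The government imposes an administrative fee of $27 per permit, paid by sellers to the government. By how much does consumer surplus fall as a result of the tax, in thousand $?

Consumer surplus falls by $1935 thousand.

Without the tax, 549 − 4p = 2p + 75 gives 6p = 474, so p* = $79 and q* = 233.
With the tax collected from sellers, supply shifts: qs = 2(p − 27) + 75.
New equilibrium: buyers pay $88, sellers receive $61, q = 197. (Wedge: pb − ps = 27.)
ΔCS is the trapezoid between Q = 197 and Q = 233 of height $9: ½ · (233 + 197) · 9 = $1935.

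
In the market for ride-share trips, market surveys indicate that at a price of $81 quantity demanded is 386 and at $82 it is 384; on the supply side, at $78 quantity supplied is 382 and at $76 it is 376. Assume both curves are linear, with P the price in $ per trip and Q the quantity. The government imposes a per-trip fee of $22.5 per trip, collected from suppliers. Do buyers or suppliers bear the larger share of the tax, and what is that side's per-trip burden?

Demand slope: (384 − 386)/(82 − 81) = -2, so Qd = 548 − 2P.
Supply slope: (376 − 382)/(76 − 78) = 3, so Qs = 3P + 148.
Without the tax, 548 − 2P = 3P + 148 gives 5P = 400, so P* = $80 and Q* = 388.
With the tax collected from suppliers, supply shifts: Qs = 3(P − 22.5) + 148.
New equilibrium: buyers pay $93.5, suppliers receive $71, Q = 361. (Wedge: Pb − Ps = 22.5.)
Per-trip burden: buyers $13.5, suppliers $9.
Buyers take the larger share because demand is less price-elastic here (demand slope 2 vs supply slope 3).

Buyers bear the larger share: $13.5 per trip.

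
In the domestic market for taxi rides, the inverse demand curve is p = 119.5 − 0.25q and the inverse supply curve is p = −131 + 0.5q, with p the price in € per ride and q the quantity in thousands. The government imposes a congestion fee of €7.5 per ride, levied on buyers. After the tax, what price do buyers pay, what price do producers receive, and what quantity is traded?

Buyers pay €38.5; producers receive €31; quantity = 324.

Rewrite in direct form: qd = 478 − 4p and qs = 2p + 262.
Before the tax: set 478 − 4p = 2p + 262 → p* = €36, q* = 334.
With the tax collected from buyers, demand (in seller-price terms) shifts: qd = 478 − 4(p + 7.5).
Solving gives q = 324 with buyers paying €38.5 and producers receiving €31 (the €7.5 wedge).
The less price-elastic side of the market bears the larger share of a per-unit tax.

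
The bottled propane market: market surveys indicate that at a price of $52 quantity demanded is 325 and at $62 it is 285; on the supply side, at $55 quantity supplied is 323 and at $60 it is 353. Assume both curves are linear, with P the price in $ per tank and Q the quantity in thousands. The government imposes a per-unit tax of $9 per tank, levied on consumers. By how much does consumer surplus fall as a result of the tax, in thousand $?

Demand slope: (285 − 325)/(62 − 52) = -4, so Qd = 533 − 4P.
Supply slope: (353 − 323)/(60 − 55) = 6, so Qs = 6P − 7.
Before the tax: set 533 − 4P = 6P − 7 → P* = $54, Q* = 317.
With the tax collected from consumers, demand (in seller-price terms) shifts: Qd = 533 − 4(P + 9).
New equilibrium: consumers pay $59.4, suppliers receive $50.4, Q = 295.4. (Wedge: Pb − Ps = 9.)
ΔCS is the trapezoid between Q = 295.4 and Q = 317 of height $5.4: ½ · (317 + 295.4) · 5.4 = $1653.48.

Consumer surplus falls by $1653.48 thousand.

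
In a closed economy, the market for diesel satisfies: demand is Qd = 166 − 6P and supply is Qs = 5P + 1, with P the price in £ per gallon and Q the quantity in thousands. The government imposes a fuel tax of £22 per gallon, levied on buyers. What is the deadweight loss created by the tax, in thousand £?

Deadweight loss = £660 thousand.

Without the tax, 166 − 6P = 5P + 1 gives 11P = 165, so P* = £15 and Q* = 76.
With the tax collected from buyers, demand (in seller-price terms) shifts: Qd = 166 − 6(P + 22).
New equilibrium: buyers pay £25, producers receive £3, Q = 16. (Wedge: Pb − Ps = 22.)
Quantity falls by |ΔQ| = |76 − 16| = 60.
DWL = ½ · t · |ΔQ| = ½ · 22 · 60 = £660.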